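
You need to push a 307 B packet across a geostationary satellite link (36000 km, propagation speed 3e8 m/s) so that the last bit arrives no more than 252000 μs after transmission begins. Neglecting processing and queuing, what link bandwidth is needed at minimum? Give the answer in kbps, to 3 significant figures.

L = 2456 bits.
Propagation delay = 36000000 / 300000000 = 120000 μs.
Transmission budget = 252000 − 120000 = 132000 μs.
R ≥ L / t_tx = 2456 bits / 0.132 s = 18.6 kbps.

18.6 kbps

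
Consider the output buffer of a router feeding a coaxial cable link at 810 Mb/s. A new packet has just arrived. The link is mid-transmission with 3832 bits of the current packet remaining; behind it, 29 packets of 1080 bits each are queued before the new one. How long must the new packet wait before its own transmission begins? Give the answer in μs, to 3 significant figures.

Each queued packet: L/R = 1080/810000000 = 1.33333 μs.
29 queued → 38.6667 μs.
Plus remaining 3832 bits of current packet: 4.73086 μs.
Queuing delay = 43.4 μs.

43.4 μs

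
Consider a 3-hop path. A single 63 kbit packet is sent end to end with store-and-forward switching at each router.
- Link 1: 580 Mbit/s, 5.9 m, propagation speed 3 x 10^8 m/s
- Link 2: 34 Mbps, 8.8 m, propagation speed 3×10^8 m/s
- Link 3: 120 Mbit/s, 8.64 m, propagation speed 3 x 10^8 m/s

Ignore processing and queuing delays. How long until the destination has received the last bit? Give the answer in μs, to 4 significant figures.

2487 μs

L = 63000 bits.
Transmission delays (L/R per hop): 108.621, 1852.94, 525 μs; sum = 2486.56 μs.
Propagation delays (d/s per hop): 0.0196667, 0.0293333, 0.0288 μs; sum = 0.0778 μs.
End-to-end = 2487 μs.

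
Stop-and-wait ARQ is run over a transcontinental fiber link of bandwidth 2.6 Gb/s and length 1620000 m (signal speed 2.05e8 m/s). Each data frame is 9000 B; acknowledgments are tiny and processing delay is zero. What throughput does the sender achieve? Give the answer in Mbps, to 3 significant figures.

t_tx = L/R = 72000/2600000000 = 2.76923e-05 s.
t_prop = 1620000/2.05e+08 = 0.00790244 s; RTT = 0.0158049 s.
Cycle = t_tx + RTT = 0.0158326 s.
Throughput = L / cycle = 72000 / 0.0158326 = 4.55 Mbps.

4.55 Mbps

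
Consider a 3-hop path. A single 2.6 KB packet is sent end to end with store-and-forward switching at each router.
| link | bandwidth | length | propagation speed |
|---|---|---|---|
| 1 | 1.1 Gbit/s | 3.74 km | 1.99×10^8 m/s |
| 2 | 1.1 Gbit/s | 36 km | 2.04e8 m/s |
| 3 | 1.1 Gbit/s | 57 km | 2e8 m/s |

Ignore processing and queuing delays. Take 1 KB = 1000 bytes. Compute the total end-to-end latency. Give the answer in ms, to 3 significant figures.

0.537 ms

L = 20800 bits.
Transmission delay per hop = L/R = 20800/1100000000 = 0.0189091 ms; 3 hops → 0.0567273 ms.
Propagation delays (d/s per hop): 0.018794, 0.176471, 0.285 ms; sum = 0.480265 ms.
End-to-end = 0.537 ms.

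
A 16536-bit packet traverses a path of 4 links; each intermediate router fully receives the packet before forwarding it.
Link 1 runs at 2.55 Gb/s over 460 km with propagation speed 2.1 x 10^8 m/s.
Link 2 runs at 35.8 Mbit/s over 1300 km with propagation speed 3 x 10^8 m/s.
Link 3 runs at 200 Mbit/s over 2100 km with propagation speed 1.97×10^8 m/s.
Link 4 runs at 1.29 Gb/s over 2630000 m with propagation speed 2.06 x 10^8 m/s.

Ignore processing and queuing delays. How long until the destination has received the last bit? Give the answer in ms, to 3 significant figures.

30.5 ms

Transmission delays (L/R per hop): 0.00648471, 0.461899, 0.08268, 0.0128186 ms; sum = 0.563883 ms.
Propagation delays (d/s per hop): 2.19048, 4.33333, 10.6599, 12.767 ms; sum = 29.9507 ms.
End-to-end = 30.5 ms.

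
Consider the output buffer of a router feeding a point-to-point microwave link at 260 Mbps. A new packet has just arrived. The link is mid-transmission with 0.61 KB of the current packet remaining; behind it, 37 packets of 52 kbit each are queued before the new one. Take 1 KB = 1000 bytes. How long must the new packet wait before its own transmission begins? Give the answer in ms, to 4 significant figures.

7.419 ms

Each queued packet: L/R = 52000/260000000 = 0.2 ms.
37 queued → 7.4 ms.
Plus remaining 4880 bits of current packet: 0.0187692 ms.
Queuing delay = 7.419 ms.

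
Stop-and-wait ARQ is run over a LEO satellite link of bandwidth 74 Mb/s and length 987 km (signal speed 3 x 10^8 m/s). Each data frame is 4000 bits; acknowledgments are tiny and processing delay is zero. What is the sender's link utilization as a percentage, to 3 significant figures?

t_tx = L/R = 4000/74000000 = 5.40541e-05 s.
t_prop = 987000/300000000 = 0.00329 s; RTT = 0.00658 s.
Cycle = t_tx + RTT = 0.00663405 s.
Utilization = t_tx / cycle = 5.40541e-05/0.00663405 = 0.815 %.

0.815 %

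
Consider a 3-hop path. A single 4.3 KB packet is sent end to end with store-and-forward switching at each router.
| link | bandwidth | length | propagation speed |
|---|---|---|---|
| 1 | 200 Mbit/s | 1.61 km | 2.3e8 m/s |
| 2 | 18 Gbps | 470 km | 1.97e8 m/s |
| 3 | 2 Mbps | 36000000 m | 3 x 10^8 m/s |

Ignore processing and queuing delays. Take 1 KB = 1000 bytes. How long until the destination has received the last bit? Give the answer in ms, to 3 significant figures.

L = 34400 bits.
Transmission delays (L/R per hop): 0.172, 0.00191111, 17.2 ms; sum = 17.3739 ms.
Propagation delays (d/s per hop): 0.007, 2.38579, 120 ms; sum = 122.393 ms.
End-to-end = 140 ms.

140 ms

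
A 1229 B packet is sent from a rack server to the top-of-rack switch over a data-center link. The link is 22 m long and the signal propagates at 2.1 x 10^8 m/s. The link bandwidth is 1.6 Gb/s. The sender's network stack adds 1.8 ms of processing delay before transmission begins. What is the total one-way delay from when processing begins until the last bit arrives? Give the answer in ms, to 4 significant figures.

1.806 ms

L = 1229 × 8 = 9832 bits.
Transmission delay = L/R = 9832 / 1600000000 = 0.006145 ms.
Propagation delay = d/s = 22 m / 210000000 m/s = 0.000104762 ms.
Plus processing delay 1.8 ms = 1.8 ms.
Total = 1.806 ms.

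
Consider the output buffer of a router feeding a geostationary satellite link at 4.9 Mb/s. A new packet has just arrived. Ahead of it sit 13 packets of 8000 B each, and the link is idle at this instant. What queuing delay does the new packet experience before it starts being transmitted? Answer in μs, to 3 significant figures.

Each queued packet: L/R = 64000/4900000 = 13061.2 μs.
13 queued → 169796 μs.
Queuing delay = 170000 μs.

170000 μs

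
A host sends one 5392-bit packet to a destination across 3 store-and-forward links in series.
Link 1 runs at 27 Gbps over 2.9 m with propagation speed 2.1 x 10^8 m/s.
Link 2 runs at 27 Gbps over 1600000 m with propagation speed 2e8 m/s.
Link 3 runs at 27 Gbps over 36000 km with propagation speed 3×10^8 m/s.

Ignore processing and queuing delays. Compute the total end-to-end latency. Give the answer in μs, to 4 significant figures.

Transmission delay per hop = L/R = 5392/27000000000 = 0.199704 μs; 3 hops → 0.599111 μs.
Propagation delays (d/s per hop): 0.0138095, 8000, 120000 μs; sum = 128000 μs.
End-to-end = 128000 μs.

128000 μs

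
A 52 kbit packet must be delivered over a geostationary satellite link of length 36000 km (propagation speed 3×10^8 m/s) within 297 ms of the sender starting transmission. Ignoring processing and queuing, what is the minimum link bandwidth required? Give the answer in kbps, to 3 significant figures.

Propagation delay = 36000000 / 300000000 = 120 ms.
Transmission budget = 297 − 120 = 177 ms.
R ≥ L / t_tx = 52000 bits / 0.177 s = 294 kbps.

294 kbps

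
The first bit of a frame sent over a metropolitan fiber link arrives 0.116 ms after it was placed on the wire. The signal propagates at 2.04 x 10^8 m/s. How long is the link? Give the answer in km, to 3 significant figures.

d = s × t_prop = 204000000 × 0.000116 = 23.7 km.

23.7 km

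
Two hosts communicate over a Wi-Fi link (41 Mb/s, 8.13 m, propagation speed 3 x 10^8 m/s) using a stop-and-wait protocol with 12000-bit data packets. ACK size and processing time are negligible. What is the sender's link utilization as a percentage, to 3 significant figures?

100 %

t_tx = L/R = 12000/41000000 = 0.000292683 s.
t_prop = 8.13/300000000 = 2.71e-08 s; RTT = 5.42e-08 s.
Cycle = t_tx + RTT = 0.000292737 s.
Utilization = t_tx / cycle = 0.000292683/0.000292737 = 100 %.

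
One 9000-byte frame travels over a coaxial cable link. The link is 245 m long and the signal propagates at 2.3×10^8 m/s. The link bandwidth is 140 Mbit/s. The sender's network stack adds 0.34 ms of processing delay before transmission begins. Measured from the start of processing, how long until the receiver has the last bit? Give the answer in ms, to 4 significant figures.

0.8554 ms

L = 9000 × 8 = 72000 bits.
Transmission delay = L/R = 72000 / 140000000 = 0.514286 ms.
Propagation delay = d/s = 245 m / 2.3e+08 m/s = 0.00106522 ms.
Plus processing delay 0.34 ms = 0.34 ms.
Total = 0.8554 ms.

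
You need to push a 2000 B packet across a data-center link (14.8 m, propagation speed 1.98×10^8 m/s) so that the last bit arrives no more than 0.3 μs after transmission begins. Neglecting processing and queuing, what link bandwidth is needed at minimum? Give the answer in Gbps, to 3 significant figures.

71.0 Gbps

L = 16000 bits.
Propagation delay = 14.8 / 198000000 = 0.0747475 μs.
Transmission budget = 0.3 − 0.0747475 = 0.225253 μs.
R ≥ L / t_tx = 16000 bits / 2.25253e-07 s = 71.0 Gbps.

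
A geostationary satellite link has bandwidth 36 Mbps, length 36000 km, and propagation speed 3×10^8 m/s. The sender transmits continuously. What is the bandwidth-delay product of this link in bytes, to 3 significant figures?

540000 bytes

Propagation delay = 36000000 / 300000000 = 0.12 s.
BDP = R × t_prop = 36000000 × 0.12 = 4320000 bits.
In bytes: 4320000/8 = 540000 bytes.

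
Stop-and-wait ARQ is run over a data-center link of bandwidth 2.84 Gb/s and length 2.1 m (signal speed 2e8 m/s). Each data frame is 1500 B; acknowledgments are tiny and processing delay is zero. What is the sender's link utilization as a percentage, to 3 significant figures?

99.5 %

t_tx = L/R = 12000/2840000000 = 4.22535e-06 s.
t_prop = 2.1/200000000 = 1.05e-08 s; RTT = 2.1e-08 s.
Cycle = t_tx + RTT = 4.24635e-06 s.
Utilization = t_tx / cycle = 4.22535e-06/4.24635e-06 = 99.5 %.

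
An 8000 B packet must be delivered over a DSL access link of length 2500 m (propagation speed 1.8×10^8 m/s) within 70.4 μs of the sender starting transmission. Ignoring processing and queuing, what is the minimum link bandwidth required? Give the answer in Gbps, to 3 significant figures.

1.13 Gbps

L = 64000 bits.
Propagation delay = 2500 / 180000000 = 13.8889 μs.
Transmission budget = 70.4 − 13.8889 = 56.5111 μs.
R ≥ L / t_tx = 64000 bits / 5.65111e-05 s = 1.13 Gbps.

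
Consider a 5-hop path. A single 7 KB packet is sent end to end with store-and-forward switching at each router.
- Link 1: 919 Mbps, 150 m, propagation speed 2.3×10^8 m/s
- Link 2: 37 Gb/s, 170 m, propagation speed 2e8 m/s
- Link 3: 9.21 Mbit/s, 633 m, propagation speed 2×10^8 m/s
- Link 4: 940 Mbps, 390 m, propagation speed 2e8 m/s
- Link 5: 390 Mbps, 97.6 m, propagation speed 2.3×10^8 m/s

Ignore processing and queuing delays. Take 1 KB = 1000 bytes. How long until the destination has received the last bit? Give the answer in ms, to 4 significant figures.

6.353 ms

L = 56000 bits.
Transmission delays (L/R per hop): 0.0609358, 0.00151351, 6.08035, 0.0595745, 0.14359 ms; sum = 6.34596 ms.
Propagation delays (d/s per hop): 0.000652174, 0.00085, 0.003165, 0.00195, 0.000424348 ms; sum = 0.00704152 ms.
End-to-end = 6.353 ms.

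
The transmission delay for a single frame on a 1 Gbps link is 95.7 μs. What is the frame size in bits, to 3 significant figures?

95700 bits

L = R × t_tx = 1000000000 b/s × 9.57e-05 s = 95700 bits.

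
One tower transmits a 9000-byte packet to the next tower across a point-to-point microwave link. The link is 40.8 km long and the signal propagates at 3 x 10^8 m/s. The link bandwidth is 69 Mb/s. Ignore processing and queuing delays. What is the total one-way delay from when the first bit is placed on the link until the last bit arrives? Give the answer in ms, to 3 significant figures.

L = 9000 × 8 = 72000 bits.
Transmission delay = L/R = 72000 / 69000000 = 1.04348 ms.
Propagation delay = d/s = 40800 m / 300000000 m/s = 0.136 ms.
Total = 1.18 ms.

1.18 ms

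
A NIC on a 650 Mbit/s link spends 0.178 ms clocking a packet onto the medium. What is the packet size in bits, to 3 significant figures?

116000 bits

L = R × t_tx = 650000000 b/s × 0.000178 s = 115700 bits.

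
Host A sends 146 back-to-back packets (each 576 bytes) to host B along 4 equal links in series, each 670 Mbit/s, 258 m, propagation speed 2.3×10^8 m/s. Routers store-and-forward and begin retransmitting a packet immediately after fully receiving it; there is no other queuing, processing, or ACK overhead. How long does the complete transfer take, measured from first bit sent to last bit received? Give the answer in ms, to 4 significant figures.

1.029 ms

Per-hop transmission t_tx = L/R = 4608/670000000 = 0.00687761 ms.
Per-hop propagation t_prop = 258/2.3e+08 = 0.00112174 ms.
Pipeline fill: first packet needs 4·t_tx to clear all hops; remaining 145 packets each add one t_tx.
Total = (4+146-1)·t_tx + 4·t_prop = 149·0.00687761 + 4·0.00112174 = 1.029 ms.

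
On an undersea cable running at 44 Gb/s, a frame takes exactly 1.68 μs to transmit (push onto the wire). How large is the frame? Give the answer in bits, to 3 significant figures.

L = R × t_tx = 44000000000 b/s × 1.68e-06 s = 73920 bits.

73900 bits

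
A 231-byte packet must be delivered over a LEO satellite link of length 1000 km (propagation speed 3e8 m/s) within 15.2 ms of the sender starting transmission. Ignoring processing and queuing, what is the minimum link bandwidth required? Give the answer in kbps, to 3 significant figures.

156 kbps

L = 1848 bits.
Propagation delay = 1000000 / 300000000 = 3.33333 ms.
Transmission budget = 15.2 − 3.33333 = 11.8667 ms.
R ≥ L / t_tx = 1848 bits / 0.0118667 s = 156 kbps.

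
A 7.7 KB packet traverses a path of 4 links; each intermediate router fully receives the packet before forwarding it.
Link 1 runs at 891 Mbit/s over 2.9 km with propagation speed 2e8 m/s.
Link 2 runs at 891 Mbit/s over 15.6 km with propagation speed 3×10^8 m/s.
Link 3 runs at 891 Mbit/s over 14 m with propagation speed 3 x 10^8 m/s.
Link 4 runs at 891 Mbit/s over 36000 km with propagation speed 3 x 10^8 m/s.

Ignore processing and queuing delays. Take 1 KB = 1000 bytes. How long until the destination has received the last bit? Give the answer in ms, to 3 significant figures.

120 ms

L = 61600 bits.
Transmission delay per hop = L/R = 61600/891000000 = 0.0691358 ms; 4 hops → 0.276543 ms.
Propagation delays (d/s per hop): 0.0145, 0.052, 4.66667e-05, 120 ms; sum = 120.067 ms.
End-to-end = 120 ms.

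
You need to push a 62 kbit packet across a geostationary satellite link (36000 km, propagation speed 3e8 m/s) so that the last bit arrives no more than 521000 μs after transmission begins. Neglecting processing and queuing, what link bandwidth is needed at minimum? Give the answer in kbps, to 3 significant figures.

Propagation delay = 36000000 / 300000000 = 120000 μs.
Transmission budget = 521000 − 120000 = 401000 μs.
R ≥ L / t_tx = 62000 bits / 0.401 s = 155 kbps.

155 kbps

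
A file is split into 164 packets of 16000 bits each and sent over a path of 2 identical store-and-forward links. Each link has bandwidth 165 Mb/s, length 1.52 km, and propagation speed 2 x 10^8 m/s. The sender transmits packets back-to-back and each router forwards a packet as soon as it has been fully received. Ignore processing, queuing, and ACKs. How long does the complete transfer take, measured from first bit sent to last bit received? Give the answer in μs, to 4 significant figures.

16020 μs

Per-hop transmission t_tx = L/R = 16000/165000000 = 96.9697 μs.
Per-hop propagation t_prop = 1520/200000000 = 7.6 μs.
Pipeline fill: first packet needs 2·t_tx to clear all hops; remaining 163 packets each add one t_tx.
Total = (2+164-1)·t_tx + 2·t_prop = 165·96.9697 + 2·7.6 = 16020 μs.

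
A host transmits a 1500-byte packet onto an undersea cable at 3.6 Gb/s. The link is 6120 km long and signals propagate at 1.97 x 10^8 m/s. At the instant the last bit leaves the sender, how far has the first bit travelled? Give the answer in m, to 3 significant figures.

t_tx = L/R = 12000/3600000000 = 3.33333e-06 s.
Distance = s × t_tx = 197000000 × 3.33333e-06 = 657 m.

657 m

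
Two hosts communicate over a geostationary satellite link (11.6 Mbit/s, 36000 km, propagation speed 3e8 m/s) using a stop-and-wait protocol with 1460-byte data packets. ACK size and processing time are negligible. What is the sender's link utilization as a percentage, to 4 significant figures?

0.4178 %

t_tx = L/R = 11680/11600000 = 0.0010069 s.
t_prop = 36000000/300000000 = 0.12 s; RTT = 0.24 s.
Cycle = t_tx + RTT = 0.241007 s.
Utilization = t_tx / cycle = 0.0010069/0.241007 = 0.4178 %.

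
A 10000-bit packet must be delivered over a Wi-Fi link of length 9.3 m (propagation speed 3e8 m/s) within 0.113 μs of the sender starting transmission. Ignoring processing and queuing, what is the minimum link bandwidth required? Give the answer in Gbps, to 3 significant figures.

Propagation delay = 9.3 / 300000000 = 0.031 μs.
Transmission budget = 0.113 − 0.031 = 0.082 μs.
R ≥ L / t_tx = 10000 bits / 8.2e-08 s = 122 Gbps.

122 Gbps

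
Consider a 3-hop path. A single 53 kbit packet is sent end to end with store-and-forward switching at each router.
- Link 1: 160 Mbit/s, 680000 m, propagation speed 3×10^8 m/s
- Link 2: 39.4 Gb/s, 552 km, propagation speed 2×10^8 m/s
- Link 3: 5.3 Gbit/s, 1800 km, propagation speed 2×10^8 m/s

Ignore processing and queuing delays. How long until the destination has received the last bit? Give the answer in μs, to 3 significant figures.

14400 μs

L = 53000 bits.
Transmission delays (L/R per hop): 331.25, 1.34518, 10 μs; sum = 342.595 μs.
Propagation delays (d/s per hop): 2266.67, 2760, 9000 μs; sum = 14026.7 μs.
End-to-end = 14400 μs.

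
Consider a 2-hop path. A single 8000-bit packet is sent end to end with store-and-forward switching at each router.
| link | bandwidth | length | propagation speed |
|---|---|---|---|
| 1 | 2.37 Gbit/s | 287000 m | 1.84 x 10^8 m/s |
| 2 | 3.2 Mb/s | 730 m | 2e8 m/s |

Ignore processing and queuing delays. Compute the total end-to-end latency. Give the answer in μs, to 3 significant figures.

4070 μs

Transmission delays (L/R per hop): 3.37553, 2500 μs; sum = 2503.38 μs.
Propagation delays (d/s per hop): 1559.78, 3.65 μs; sum = 1563.43 μs.
End-to-end = 4070 μs.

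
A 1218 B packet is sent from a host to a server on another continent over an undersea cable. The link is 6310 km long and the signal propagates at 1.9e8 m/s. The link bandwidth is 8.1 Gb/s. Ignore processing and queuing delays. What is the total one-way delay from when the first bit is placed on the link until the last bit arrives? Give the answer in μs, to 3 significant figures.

L = 1218 × 8 = 9744 bits.
Transmission delay = L/R = 9744 / 8100000000 = 1.20296 μs.
Propagation delay = d/s = 6310000 m / 190000000 m/s = 33210.5 μs.
Total = 33200 μs.

33200 μs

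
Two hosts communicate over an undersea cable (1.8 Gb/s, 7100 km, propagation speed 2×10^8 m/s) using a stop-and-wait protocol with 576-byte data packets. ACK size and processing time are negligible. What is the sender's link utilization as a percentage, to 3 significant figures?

0.00361 %

t_tx = L/R = 4608/1800000000 = 2.56e-06 s.
t_prop = 7100000/200000000 = 0.0355 s; RTT = 0.071 s.
Cycle = t_tx + RTT = 0.0710026 s.
Utilization = t_tx / cycle = 2.56e-06/0.0710026 = 0.00361 %.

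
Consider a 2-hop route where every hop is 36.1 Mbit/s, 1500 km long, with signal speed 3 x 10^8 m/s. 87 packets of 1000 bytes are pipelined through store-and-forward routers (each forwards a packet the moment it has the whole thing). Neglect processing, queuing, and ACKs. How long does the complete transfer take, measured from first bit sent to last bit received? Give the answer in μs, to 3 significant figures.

Per-hop transmission t_tx = L/R = 8000/36100000 = 221.607 μs.
Per-hop propagation t_prop = 1500000/300000000 = 5000 μs.
Pipeline fill: first packet needs 2·t_tx to clear all hops; remaining 86 packets each add one t_tx.
Total = (2+87-1)·t_tx + 2·t_prop = 88·221.607 + 2·5000 = 29500 μs.

29500 μs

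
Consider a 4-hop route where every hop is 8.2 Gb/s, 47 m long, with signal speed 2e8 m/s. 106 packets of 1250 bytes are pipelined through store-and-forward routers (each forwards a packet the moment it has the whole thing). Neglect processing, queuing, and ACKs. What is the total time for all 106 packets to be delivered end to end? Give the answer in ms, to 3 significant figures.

0.134 ms

Per-hop transmission t_tx = L/R = 10000/8.2e+09 = 0.00121951 ms.
Per-hop propagation t_prop = 47/200000000 = 0.000235 ms.
Pipeline fill: first packet needs 4·t_tx to clear all hops; remaining 105 packets each add one t_tx.
Total = (4+106-1)·t_tx + 4·t_prop = 109·0.00121951 + 4·0.000235 = 0.134 ms.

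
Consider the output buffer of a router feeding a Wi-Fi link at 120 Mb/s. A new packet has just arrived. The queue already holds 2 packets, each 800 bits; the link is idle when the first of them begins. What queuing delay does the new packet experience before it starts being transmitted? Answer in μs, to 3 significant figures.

13.3 μs

Each queued packet: L/R = 800/120000000 = 6.66667 μs.
2 queued → 13.3333 μs.
Queuing delay = 13.3 μs.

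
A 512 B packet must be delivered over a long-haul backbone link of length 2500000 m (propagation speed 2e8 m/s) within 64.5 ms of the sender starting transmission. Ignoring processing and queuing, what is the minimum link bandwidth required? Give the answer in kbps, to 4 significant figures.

L = 4096 bits.
Propagation delay = 2500000 / 200000000 = 12.5 ms.
Transmission budget = 64.5 − 12.5 = 52 ms.
R ≥ L / t_tx = 4096 bits / 0.052 s = 78.77 kbps.

78.77 kbps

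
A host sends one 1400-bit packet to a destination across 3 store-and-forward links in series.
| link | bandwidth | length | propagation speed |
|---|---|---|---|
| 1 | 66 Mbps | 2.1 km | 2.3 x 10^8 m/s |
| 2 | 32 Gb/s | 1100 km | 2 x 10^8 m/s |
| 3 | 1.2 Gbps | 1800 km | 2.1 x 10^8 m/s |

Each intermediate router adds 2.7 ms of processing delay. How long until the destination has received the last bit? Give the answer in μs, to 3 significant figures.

Transmission delays (L/R per hop): 21.2121, 0.04375, 1.16667 μs; sum = 22.4225 μs.
Propagation delays (d/s per hop): 9.13043, 5500, 8571.43 μs; sum = 14080.6 μs.
Processing at 2 router(s): 2 × 2.7 ms = 5400 μs.
End-to-end = 19500 μs.

19500 μs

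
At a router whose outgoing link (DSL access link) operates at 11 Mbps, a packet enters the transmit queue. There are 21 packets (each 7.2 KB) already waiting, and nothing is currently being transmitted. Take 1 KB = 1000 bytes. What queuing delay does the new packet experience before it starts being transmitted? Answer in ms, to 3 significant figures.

110 ms

Each queued packet: L/R = 57600/11000000 = 5.23636 ms.
21 queued → 109.964 ms.
Queuing delay = 110 ms.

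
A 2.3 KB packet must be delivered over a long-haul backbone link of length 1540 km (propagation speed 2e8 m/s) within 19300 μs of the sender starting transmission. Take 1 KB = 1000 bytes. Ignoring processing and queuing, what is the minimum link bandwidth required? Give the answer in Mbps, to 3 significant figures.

1.59 Mbps

L = 18400 bits.
Propagation delay = 1540000 / 200000000 = 7700 μs.
Transmission budget = 19300 − 7700 = 11600 μs.
R ≥ L / t_tx = 18400 bits / 0.0116 s = 1.59 Mbps.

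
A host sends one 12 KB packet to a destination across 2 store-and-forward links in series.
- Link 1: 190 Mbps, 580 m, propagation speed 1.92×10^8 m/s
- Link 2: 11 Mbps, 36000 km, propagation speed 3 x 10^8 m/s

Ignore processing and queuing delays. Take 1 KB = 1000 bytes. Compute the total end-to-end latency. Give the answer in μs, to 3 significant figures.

L = 96000 bits.
Transmission delays (L/R per hop): 505.263, 8727.27 μs; sum = 9232.54 μs.
Propagation delays (d/s per hop): 3.02083, 120000 μs; sum = 120003 μs.
End-to-end = 129000 μs.

129000 μs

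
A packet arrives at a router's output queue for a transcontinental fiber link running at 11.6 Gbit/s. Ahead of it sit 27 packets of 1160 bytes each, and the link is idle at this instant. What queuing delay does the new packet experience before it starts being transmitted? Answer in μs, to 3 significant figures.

Each queued packet: L/R = 9280/11600000000 = 0.8 μs.
27 queued → 21.6 μs.
Queuing delay = 21.6 μs.

21.6 μs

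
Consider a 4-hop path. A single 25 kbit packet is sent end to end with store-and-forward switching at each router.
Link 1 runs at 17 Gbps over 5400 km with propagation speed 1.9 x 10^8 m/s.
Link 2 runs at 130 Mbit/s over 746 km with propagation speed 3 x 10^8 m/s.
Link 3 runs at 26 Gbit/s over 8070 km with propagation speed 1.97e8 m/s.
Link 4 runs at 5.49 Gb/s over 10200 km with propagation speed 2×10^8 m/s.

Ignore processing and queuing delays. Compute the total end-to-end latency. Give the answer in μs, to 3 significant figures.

L = 25000 bits.
Transmission delays (L/R per hop): 1.47059, 192.308, 0.961538, 4.55373 μs; sum = 199.294 μs.
Propagation delays (d/s per hop): 28421.1, 2486.67, 40964.5, 51000 μs; sum = 122872 μs.
End-to-end = 123000 μs.

123000 μs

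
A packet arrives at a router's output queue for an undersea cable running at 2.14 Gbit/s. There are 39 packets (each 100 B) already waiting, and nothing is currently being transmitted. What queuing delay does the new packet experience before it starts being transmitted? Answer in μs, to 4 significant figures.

Each queued packet: L/R = 800/2.14e+09 = 0.373832 μs.
39 queued → 14.5794 μs.
Queuing delay = 14.58 μs.

14.58 μs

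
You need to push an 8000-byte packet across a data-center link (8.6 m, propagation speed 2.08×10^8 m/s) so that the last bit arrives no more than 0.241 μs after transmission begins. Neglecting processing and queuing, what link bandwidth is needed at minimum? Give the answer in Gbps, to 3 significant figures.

L = 64000 bits.
Propagation delay = 8.6 / 208000000 = 0.0413462 μs.
Transmission budget = 0.241 − 0.0413462 = 0.199654 μs.
R ≥ L / t_tx = 64000 bits / 1.99654e-07 s = 321 Gbps.

321 Gbps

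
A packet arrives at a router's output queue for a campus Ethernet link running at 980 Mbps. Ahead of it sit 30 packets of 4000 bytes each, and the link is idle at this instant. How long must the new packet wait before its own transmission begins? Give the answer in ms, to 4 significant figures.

0.9796 ms

Each queued packet: L/R = 32000/980000000 = 0.0326531 ms.
30 queued → 0.979592 ms.
Queuing delay = 0.9796 ms.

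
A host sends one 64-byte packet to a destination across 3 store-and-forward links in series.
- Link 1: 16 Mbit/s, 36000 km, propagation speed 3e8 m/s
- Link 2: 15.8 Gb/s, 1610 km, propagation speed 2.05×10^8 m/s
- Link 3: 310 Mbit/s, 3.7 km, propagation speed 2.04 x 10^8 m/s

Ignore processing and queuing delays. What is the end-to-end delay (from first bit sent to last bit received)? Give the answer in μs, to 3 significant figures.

128000 μs

L = 64 × 8 = 512 bits.
Transmission delays (L/R per hop): 32, 0.0324051, 1.65161 μs; sum = 33.684 μs.
Propagation delays (d/s per hop): 120000, 7853.66, 18.1373 μs; sum = 127872 μs.
End-to-end = 128000 μs.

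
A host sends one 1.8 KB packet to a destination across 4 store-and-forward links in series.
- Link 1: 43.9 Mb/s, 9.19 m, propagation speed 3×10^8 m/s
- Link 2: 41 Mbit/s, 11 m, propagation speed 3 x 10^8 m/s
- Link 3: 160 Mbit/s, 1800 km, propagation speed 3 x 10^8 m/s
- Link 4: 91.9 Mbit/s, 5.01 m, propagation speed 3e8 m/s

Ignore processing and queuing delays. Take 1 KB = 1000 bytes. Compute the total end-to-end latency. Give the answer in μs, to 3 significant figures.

L = 14400 bits.
Transmission delays (L/R per hop): 328.018, 351.22, 90, 156.692 μs; sum = 925.93 μs.
Propagation delays (d/s per hop): 0.0306333, 0.0366667, 6000, 0.0167 μs; sum = 6000.08 μs.
End-to-end = 6930 μs.

6930 μs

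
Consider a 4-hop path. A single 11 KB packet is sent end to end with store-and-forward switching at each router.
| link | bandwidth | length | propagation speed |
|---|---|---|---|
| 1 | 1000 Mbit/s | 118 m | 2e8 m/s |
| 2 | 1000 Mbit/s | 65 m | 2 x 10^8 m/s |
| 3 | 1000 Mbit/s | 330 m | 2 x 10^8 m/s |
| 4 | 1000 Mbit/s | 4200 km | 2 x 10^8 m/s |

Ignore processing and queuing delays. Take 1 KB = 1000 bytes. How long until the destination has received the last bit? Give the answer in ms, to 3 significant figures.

L = 88000 bits.
Transmission delay per hop = L/R = 88000/1000000000 = 0.088 ms; 4 hops → 0.352 ms.
Propagation delays (d/s per hop): 0.00059, 0.000325, 0.00165, 21 ms; sum = 21.0026 ms.
End-to-end = 21.4 ms.

21.4 ms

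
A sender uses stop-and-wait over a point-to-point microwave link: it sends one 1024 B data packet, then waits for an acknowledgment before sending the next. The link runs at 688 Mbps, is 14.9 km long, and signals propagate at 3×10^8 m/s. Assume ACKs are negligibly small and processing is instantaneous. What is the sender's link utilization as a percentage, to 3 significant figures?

10.7 %

t_tx = L/R = 8192/688000000 = 1.1907e-05 s.
t_prop = 14900/300000000 = 4.96667e-05 s; RTT = 9.93333e-05 s.
Cycle = t_tx + RTT = 0.00011124 s.
Utilization = t_tx / cycle = 1.1907e-05/0.00011124 = 10.7 %.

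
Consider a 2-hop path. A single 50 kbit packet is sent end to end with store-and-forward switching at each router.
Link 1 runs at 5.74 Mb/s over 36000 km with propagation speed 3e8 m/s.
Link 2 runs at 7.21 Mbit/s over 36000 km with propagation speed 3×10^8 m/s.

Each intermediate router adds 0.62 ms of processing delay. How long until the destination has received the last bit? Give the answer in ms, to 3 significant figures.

L = 50000 bits.
Transmission delays (L/R per hop): 8.7108, 6.93481 ms; sum = 15.6456 ms.
Propagation delays (d/s per hop): 120, 120 ms; sum = 240 ms.
Processing at 1 router(s): 1 × 0.62 ms = 0.62 ms.
End-to-end = 256 ms.

256 ms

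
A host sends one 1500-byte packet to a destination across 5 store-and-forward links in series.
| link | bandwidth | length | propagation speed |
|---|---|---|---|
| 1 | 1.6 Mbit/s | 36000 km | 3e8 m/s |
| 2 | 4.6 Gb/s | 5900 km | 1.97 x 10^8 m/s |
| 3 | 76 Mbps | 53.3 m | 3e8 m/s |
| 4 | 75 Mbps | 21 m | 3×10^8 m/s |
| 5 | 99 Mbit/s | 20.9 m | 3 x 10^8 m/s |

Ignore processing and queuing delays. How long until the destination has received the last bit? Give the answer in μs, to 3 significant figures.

L = 1500 × 8 = 12000 bits.
Transmission delays (L/R per hop): 7500, 2.6087, 157.895, 160, 121.212 μs; sum = 7941.72 μs.
Propagation delays (d/s per hop): 120000, 29949.2, 0.177667, 0.07, 0.0696667 μs; sum = 149950 μs.
End-to-end = 158000 μs.

158000 μs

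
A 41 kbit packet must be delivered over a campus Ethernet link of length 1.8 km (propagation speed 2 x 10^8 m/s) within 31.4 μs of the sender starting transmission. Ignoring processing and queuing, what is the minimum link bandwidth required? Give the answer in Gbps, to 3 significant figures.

Propagation delay = 1800 / 200000000 = 9 μs.
Transmission budget = 31.4 − 9 = 22.4 μs.
R ≥ L / t_tx = 41000 bits / 2.24e-05 s = 1.83 Gbps.

1.83 Gbps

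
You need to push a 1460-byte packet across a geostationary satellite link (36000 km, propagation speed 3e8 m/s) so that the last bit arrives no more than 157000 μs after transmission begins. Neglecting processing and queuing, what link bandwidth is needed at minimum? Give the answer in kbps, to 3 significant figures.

316 kbps

L = 11680 bits.
Propagation delay = 36000000 / 300000000 = 120000 μs.
Transmission budget = 157000 − 120000 = 37000 μs.
R ≥ L / t_tx = 11680 bits / 0.037 s = 316 kbps.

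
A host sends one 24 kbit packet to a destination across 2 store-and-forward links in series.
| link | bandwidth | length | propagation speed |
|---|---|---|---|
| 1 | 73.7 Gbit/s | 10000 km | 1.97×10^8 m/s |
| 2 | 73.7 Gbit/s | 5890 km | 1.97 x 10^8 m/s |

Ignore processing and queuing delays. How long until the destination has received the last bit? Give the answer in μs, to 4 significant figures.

80660 μs

L = 24000 bits.
Transmission delay per hop = L/R = 24000/73700000000 = 0.325645 μs; 2 hops → 0.651289 μs.
Propagation delays (d/s per hop): 50761.4, 29898.5 μs; sum = 80659.9 μs.
End-to-end = 80660 μs.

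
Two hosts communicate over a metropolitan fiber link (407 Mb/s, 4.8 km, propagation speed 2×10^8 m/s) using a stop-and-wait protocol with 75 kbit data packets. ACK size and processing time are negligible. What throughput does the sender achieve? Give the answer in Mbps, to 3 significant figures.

t_tx = L/R = 75000/407000000 = 0.000184275 s.
t_prop = 4800/200000000 = 2.4e-05 s; RTT = 4.8e-05 s.
Cycle = t_tx + RTT = 0.000232275 s.
Throughput = L / cycle = 75000 / 0.000232275 = 323 Mbps.

323 Mbps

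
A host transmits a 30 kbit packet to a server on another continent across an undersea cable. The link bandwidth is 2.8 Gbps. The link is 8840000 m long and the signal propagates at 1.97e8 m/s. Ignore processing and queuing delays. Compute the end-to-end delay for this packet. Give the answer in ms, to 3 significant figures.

L = 30000 bits.
Transmission delay = L/R = 30000 / 2800000000 = 0.0107143 ms.
Propagation delay = d/s = 8840000 m / 197000000 m/s = 44.8731 ms.
Total = 44.9 ms.

44.9 ms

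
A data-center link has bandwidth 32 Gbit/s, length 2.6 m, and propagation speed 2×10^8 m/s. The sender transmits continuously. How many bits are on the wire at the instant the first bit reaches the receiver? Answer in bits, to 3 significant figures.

Propagation delay = 2.6 / 200000000 = 1.3e-08 s.
BDP = R × t_prop = 32000000000 × 1.3e-08 = 416 bits.

416 bits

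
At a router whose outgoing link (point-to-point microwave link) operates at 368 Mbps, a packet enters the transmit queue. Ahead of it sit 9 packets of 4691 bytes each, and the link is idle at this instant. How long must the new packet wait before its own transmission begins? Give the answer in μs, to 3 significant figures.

918 μs

Each queued packet: L/R = 37528/368000000 = 101.978 μs.
9 queued → 917.804 μs.
Queuing delay = 918 μs.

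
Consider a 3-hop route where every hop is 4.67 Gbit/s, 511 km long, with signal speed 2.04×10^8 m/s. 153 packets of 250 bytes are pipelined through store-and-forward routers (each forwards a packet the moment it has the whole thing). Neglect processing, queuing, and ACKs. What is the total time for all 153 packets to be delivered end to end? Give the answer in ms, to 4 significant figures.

Per-hop transmission t_tx = L/R = 2000/4670000000 = 0.000428266 ms.
Per-hop propagation t_prop = 511000/204000000 = 2.5049 ms.
Pipeline fill: first packet needs 3·t_tx to clear all hops; remaining 152 packets each add one t_tx.
Total = (3+153-1)·t_tx + 3·t_prop = 155·0.000428266 + 3·2.5049 = 7.581 ms.

7.581 ms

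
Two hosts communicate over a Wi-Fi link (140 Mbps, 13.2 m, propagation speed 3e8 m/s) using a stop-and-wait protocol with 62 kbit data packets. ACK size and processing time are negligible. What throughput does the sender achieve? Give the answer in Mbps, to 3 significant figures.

140 Mbps

t_tx = L/R = 62000/140000000 = 0.000442857 s.
t_prop = 13.2/300000000 = 4.4e-08 s; RTT = 8.8e-08 s.
Cycle = t_tx + RTT = 0.000442945 s.
Throughput = L / cycle = 62000 / 0.000442945 = 140 Mbps.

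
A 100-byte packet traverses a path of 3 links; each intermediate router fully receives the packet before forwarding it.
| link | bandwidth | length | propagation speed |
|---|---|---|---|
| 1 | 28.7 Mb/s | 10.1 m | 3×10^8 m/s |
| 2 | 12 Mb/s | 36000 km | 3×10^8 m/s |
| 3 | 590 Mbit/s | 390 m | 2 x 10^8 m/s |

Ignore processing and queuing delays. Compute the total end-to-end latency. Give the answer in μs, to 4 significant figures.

L = 100 × 8 = 800 bits.
Transmission delays (L/R per hop): 27.8746, 66.6667, 1.35593 μs; sum = 95.8972 μs.
Propagation delays (d/s per hop): 0.0336667, 120000, 1.95 μs; sum = 120002 μs.
End-to-end = 120100 μs.

120100 μs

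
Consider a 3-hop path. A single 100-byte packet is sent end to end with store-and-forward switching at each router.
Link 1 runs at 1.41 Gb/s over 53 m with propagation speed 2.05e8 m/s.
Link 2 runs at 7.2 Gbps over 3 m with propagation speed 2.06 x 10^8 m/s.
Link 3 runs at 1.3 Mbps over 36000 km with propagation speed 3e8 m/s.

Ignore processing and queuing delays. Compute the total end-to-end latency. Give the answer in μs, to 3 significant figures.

L = 100 × 8 = 800 bits.
Transmission delays (L/R per hop): 0.567376, 0.111111, 615.385 μs; sum = 616.063 μs.
Propagation delays (d/s per hop): 0.258537, 0.0145631, 120000 μs; sum = 120000 μs.
End-to-end = 121000 μs.

121000 μs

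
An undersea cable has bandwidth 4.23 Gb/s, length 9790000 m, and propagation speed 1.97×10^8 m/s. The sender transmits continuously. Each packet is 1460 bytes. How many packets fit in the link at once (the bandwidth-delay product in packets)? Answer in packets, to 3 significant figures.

18000 packets

Propagation delay = 9790000 / 197000000 = 0.0496954 s.
BDP = R × t_prop = 4.23e+09 × 0.0496954 = 210212000 bits.
In packets of 11680 bits: 18000 packets.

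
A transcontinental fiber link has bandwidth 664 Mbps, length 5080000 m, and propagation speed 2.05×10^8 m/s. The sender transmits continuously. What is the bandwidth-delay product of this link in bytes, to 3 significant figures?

2060000 bytes

Propagation delay = 5080000 / 2.05e+08 = 0.0247805 s.
BDP = R × t_prop = 664000000 × 0.0247805 = 16454200 bits.
In bytes: 16454200/8 = 2060000 bytes.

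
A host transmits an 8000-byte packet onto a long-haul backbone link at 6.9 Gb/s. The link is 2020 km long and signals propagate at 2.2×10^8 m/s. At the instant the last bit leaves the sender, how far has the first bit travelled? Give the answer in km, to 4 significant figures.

2.041 km

t_tx = L/R = 64000/6900000000 = 9.27536e-06 s.
Distance = s × t_tx = 2.2e+08 × 9.27536e-06 = 2.041 km.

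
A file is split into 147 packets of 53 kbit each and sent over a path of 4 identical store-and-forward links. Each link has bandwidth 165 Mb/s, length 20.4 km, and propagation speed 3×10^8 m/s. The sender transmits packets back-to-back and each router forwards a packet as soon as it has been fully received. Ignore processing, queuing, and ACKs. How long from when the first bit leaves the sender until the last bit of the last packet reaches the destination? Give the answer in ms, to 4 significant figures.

48.45 ms

Per-hop transmission t_tx = L/R = 53000/165000000 = 0.321212 ms.
Per-hop propagation t_prop = 20400/300000000 = 0.068 ms.
Pipeline fill: first packet needs 4·t_tx to clear all hops; remaining 146 packets each add one t_tx.
Total = (4+147-1)·t_tx + 4·t_prop = 150·0.321212 + 4·0.068 = 48.45 ms.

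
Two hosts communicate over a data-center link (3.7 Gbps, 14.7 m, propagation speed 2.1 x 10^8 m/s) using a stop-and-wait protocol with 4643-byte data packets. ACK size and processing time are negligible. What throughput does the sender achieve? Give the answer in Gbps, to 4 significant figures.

t_tx = L/R = 37144/3700000000 = 1.00389e-05 s.
t_prop = 14.7/210000000 = 7e-08 s; RTT = 1.4e-07 s.
Cycle = t_tx + RTT = 1.01789e-05 s.
Throughput = L / cycle = 37144 / 1.01789e-05 = 3.649 Gbps.

3.649 Gbps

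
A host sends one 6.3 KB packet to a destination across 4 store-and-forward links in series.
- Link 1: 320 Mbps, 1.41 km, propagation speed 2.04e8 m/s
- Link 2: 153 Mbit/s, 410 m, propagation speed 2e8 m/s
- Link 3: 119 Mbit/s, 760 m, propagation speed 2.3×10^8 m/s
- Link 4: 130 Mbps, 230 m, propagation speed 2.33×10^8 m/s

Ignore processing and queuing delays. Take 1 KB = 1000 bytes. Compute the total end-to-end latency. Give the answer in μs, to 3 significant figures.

L = 50400 bits.
Transmission delays (L/R per hop): 157.5, 329.412, 423.529, 387.692 μs; sum = 1298.13 μs.
Propagation delays (d/s per hop): 6.91176, 2.05, 3.30435, 0.987124 μs; sum = 13.2532 μs.
End-to-end = 1310 μs.

1310 μs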